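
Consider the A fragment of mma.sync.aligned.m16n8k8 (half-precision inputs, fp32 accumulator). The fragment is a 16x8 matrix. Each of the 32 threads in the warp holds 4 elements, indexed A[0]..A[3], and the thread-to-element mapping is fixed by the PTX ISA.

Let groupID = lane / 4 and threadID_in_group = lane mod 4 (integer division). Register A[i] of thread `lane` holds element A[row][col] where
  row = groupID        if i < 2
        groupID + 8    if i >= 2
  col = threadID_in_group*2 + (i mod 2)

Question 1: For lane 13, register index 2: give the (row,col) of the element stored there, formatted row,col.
11,2

lane 13⇒13/4=3, 13 mod 4=1
i=2  r:3+8⇒11  c:2·1+0⇒2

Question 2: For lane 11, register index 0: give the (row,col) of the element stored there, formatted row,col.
11: G=2,T=3
[0] (2+0,3*2+0) = (2,6)

2,6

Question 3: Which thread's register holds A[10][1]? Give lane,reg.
r: 10->gid=2,r8=1  c: 1->tid=0,i&1=1
L=2*4+0=8  i=1*2+1=3

8,3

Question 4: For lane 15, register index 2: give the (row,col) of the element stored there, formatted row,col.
15: g=3,t=3
[2] (3+8,3*2+0) = (11,6)

11,6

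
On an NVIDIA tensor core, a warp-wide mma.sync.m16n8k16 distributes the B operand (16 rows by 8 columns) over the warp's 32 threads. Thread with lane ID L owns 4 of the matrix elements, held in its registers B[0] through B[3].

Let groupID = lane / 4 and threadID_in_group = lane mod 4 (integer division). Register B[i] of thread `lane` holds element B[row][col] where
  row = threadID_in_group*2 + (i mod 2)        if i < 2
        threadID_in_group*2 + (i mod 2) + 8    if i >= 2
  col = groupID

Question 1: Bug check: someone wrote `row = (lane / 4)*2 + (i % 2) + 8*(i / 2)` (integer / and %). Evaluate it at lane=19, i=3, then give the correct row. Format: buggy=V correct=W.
buggy=17 correct=15

`(lane / 4)*2 + (i % 2) + 8*(i / 2)`[19,3]->17
19: g=4,t=3
[3] (3*2+1+8,4) = (15,4)
row: 17 vs 15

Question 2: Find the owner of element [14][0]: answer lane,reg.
c: 0->gid=0  r: 14->r8=1,tid=3,i&1=0
L=0*4+3=3  i=1*2+0=2

3,2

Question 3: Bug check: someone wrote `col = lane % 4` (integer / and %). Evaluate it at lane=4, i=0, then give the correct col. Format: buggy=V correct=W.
buggy=0 correct=1

`lane % 4`[4,0]→0
4: G=1,T=0
[0] (0*2+0+0,1) = (0,1)
col: 0 vs 1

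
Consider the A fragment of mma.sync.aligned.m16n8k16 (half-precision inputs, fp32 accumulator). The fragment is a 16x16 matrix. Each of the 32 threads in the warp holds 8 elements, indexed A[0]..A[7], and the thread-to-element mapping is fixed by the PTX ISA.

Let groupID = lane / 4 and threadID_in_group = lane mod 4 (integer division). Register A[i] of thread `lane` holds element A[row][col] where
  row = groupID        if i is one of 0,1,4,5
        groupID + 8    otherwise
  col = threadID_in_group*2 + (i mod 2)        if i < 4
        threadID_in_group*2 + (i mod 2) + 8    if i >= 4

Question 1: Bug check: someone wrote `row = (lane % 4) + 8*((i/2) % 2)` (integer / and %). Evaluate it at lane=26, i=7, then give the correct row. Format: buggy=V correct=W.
buggy=10 correct=14

`(lane % 4) + 8*((i/2) % 2)`[26,7]→10
L=26→G=26>>2=6, T=26&3=2
[7]→row 6+8=14  col 2·2+1+8=13
row: 10 vs 14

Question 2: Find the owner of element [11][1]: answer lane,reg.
12,3

r: 11->gid=3,r8=1  c: 1->c8=0,tid=0,i&1=1
L=3*4+0=12  i=0*4+1*2+1=3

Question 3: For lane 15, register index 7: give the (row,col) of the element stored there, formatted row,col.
lane 15⇒15/4=3, 15 mod 4=3
i=7  r:3+8⇒11  c:2·3+1+8⇒15

11,15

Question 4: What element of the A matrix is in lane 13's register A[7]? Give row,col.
lane 13⇒13/4=3, 13 mod 4=1
i=7  r:3+8⇒11  c:2·1+1+8⇒11

11,11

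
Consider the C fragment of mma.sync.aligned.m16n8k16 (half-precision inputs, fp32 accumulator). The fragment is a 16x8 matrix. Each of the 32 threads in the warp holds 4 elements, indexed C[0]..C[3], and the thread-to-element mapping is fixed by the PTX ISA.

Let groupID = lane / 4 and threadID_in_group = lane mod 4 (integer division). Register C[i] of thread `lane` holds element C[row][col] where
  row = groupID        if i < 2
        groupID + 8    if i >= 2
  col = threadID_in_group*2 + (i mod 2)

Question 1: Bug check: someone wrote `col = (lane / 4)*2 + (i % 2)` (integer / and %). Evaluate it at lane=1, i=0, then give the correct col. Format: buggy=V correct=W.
buggy=0 correct=2

`(lane / 4)*2 + (i % 2)`[1,0]->0
lane 1->1/4=0, 1 mod 4=1
i=0  r:0+0->0  c:2·1+0->2
col: 0 vs 2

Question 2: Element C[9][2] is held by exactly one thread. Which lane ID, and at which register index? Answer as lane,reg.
5,2

r:9=>grp=1,rB=1  c:2=>tig=1,lo=0
L=1*4+1=5  i=1*2+0=2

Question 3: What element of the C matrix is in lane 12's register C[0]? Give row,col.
12: gid=3,tid=0
[0] (3+0,0*2+0) = (3,0)

3,0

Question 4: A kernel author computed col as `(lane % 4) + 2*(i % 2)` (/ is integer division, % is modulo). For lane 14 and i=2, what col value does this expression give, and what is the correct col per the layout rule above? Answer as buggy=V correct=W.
buggy=2 correct=4

`(lane % 4) + 2*(i % 2)`[14,2]=>2
lane 14=>14/4=3, 14 mod 4=2
i=2  r:3+8=>11  c:2·2+0=>4
col: 2 vs 4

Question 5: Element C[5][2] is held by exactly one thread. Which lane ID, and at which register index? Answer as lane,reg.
r=5→G=5,rhi=0  c=2→T=1,p=0
L=5*4+1=21  i=0*2+0=0

21,0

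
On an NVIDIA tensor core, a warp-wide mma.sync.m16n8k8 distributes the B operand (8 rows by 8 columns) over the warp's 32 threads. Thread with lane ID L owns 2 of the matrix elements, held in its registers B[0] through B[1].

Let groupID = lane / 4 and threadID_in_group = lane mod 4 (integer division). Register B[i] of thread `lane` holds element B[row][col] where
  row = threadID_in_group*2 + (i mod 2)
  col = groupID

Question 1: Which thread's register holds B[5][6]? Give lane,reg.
c=6->g=6  r=5->t=2,b0=1
L=6*4+2=26  i=1=1

26,1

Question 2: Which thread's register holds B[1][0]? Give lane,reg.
0,1

c:0=>grp=0  r:1=>tig=0,lo=1
L=0*4+0=0  i=1=1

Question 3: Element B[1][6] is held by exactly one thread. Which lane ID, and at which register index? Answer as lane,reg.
24,1

c: 6->gid=6  r: 1->tid=0,i&1=1
L=6*4+0=24  i=1=1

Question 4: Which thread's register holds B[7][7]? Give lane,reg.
31,1

c=7->g=7  r=7->t=3,b0=1
L=7*4+3=31  i=1=1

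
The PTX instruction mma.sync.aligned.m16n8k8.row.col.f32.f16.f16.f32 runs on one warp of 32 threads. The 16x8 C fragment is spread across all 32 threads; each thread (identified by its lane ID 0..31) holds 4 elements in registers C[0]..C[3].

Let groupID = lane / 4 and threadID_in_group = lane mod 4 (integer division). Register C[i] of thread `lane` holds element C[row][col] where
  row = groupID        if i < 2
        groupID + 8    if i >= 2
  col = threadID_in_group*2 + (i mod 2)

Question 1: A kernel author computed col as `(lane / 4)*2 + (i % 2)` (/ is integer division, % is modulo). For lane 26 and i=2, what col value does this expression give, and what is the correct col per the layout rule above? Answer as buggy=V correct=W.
buggy=12 correct=4

`(lane / 4)*2 + (i % 2)`[26,2]->12
L=26->gid=26>>2=6, tid=26&3=2
[2]->row 6+8=14  col 2·2+0=4
col: 12 vs 4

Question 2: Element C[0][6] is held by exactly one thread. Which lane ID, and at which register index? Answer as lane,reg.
3,0

r=0→G=0,rhi=0  c=6→T=3,p=0
L=0*4+3=3  i=0*2+0=0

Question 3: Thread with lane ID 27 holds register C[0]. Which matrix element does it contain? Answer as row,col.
6,6

27: gid=6,tid=3
[0] (6+0,3*2+0) = (6,6)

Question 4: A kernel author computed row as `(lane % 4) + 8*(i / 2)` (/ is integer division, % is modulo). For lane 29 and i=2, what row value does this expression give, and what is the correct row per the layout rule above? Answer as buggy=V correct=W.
`(lane % 4) + 8*(i / 2)`[29,2]->9
lane 29: gid=7 (29/4), tid=1 (29%4)
i=2: r=7+8=15, c=1*2+0=2
row: 9 vs 15

buggy=9 correct=15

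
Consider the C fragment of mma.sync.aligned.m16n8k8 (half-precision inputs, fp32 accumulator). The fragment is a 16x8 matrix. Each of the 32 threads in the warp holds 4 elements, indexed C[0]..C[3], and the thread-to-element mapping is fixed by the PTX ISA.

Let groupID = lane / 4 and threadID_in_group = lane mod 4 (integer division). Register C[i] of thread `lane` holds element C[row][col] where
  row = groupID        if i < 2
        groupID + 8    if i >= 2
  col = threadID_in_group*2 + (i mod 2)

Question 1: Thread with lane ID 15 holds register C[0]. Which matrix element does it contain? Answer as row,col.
3,6

lane 15=>15/4=3, 15 mod 4=3
i=0  r:3+0=>3  c:2·3+0=>6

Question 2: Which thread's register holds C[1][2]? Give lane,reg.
r=1⇒gr=1,Rb=0  c=2⇒th=1,odd=0
L=1*4+1=5  i=0*2+0=0

5,0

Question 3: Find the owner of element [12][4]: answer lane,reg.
18,2

r: 12->gid=4,r8=1  c: 4->tid=2,i&1=0
L=4*4+2=18  i=1*2+0=2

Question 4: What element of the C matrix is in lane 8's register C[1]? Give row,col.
2,1

8: G=2,T=0
[1] (2+0,0*2+1) = (2,1)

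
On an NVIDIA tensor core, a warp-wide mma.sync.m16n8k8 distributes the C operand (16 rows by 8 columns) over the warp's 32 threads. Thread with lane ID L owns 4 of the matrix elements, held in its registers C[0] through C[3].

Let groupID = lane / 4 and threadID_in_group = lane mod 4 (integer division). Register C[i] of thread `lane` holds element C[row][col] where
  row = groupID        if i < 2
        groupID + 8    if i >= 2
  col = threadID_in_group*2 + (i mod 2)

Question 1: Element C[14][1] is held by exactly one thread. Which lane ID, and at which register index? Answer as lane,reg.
24,3

r=14→G=6,rhi=1  c=1→T=0,p=1
L=6*4+0=24  i=1*2+1=3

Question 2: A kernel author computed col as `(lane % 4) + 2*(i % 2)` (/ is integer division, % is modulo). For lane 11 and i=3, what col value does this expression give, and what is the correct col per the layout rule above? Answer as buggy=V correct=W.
buggy=5 correct=7

`(lane % 4) + 2*(i % 2)`[11,3]→5
11: G=2,T=3
[3] (2+8,3*2+1) = (10,7)
col: 5 vs 7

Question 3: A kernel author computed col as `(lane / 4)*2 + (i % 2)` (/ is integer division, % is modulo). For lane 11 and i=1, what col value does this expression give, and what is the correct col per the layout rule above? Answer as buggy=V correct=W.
buggy=5 correct=7

`(lane / 4)*2 + (i % 2)`[11,1]→5
11: G=2,T=3
[1] (2+0,3*2+1) = (2,7)
col: 5 vs 7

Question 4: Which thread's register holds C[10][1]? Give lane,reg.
r=10→G=2,rhi=1  c=1→T=0,p=1
L=2*4+0=8  i=1*2+1=3

8,3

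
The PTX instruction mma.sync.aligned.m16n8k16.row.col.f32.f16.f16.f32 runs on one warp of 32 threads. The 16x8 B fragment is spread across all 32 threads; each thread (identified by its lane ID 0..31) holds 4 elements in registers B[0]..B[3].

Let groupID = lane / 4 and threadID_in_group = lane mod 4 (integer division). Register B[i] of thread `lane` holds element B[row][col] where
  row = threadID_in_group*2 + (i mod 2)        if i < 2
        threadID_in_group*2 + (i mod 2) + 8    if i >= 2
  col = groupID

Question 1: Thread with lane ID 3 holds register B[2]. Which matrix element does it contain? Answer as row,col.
14,0

lane 3->3/4=0, 3 mod 4=3
i=2  r:2·3+0+8->14  c:0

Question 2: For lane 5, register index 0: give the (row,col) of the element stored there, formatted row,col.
2,1

lane 5: gr=1 (5/4), th=1 (5%4)
i=0: r=1*2+0+0=2, c=gr=1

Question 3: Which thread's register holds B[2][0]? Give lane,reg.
1,0

c=0->g=0  r=2->rb=0,t=1,b0=0
L=0*4+1=1  i=0*2+0=0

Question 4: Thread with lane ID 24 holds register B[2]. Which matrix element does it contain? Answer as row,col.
lane 24: grp=6 (24/4), tig=0 (24%4)
i=2: r=0*2+0+8=8, c=grp=6

8,6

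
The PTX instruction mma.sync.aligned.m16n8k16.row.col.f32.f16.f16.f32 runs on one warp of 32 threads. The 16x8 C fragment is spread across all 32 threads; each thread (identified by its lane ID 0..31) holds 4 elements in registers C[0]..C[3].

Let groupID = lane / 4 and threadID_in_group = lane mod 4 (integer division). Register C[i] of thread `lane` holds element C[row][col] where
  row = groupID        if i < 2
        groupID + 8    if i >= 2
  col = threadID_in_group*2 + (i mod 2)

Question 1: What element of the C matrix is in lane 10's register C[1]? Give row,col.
lane 10: grp=2 (10/4), tig=2 (10%4)
i=1: r=2+0=2, c=2*2+1=5

2,5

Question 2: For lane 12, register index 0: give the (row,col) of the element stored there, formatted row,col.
3,0

lane 12: G=3 (12/4), T=0 (12%4)
i=0: r=3+0=3, c=0*2+0=0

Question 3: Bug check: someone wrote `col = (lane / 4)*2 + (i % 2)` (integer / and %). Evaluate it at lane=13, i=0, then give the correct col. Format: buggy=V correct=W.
buggy=6 correct=2

`(lane / 4)*2 + (i % 2)`[13,0]⇒6
lane 13⇒13/4=3, 13 mod 4=1
i=0  r:3+0⇒3  c:2·1+0⇒2
col: 6 vs 2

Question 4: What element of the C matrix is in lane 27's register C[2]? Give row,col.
14,6

27: grp=6,tig=3
[2] (6+8,3*2+0) = (14,6)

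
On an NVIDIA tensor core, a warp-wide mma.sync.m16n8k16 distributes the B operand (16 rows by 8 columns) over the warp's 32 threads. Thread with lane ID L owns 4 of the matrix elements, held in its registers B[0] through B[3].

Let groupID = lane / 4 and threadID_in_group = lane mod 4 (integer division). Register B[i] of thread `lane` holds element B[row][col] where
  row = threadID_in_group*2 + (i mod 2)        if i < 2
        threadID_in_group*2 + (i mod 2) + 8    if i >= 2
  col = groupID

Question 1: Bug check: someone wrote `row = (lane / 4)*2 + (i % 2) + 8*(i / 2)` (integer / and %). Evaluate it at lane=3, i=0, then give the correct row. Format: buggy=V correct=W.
buggy=0 correct=6

`(lane / 4)*2 + (i % 2) + 8*(i / 2)`[3,0]=>0
3: grp=0,tig=3
[0] (3*2+0+0,0) = (6,0)
row: 0 vs 6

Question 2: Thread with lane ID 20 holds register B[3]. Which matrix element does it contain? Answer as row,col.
9,5

L=20=>grp=20>>2=5, tig=20&3=0
[3]=>row 0·2+1+8=9  col grp=5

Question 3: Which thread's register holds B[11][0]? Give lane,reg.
c=0->g=0  r=11->rb=1,t=1,b0=1
L=0*4+1=1  i=1*2+1=3

1,3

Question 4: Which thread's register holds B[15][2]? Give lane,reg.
11,3

c:2=>grp=2  r:15=>rB=1,tig=3,lo=1
L=2*4+3=11  i=1*2+1=3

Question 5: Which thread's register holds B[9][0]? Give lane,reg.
c=0->g=0  r=9->rb=1,t=0,b0=1
L=0*4+0=0  i=1*2+1=3

0,3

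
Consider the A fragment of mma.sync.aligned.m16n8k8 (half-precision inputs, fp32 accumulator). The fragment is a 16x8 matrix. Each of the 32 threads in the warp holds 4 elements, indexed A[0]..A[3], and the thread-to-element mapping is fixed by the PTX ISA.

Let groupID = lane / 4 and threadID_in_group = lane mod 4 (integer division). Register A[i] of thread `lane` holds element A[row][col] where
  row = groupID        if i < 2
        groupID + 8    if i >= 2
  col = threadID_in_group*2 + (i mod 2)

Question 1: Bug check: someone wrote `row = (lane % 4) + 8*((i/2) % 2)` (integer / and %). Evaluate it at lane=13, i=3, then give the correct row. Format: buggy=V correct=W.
buggy=9 correct=11

`(lane % 4) + 8*((i/2) % 2)`[13,3]→9
L=13→G=13>>2=3, T=13&3=1
[3]→row 3+8=11  col 1·2+1=3
row: 9 vs 11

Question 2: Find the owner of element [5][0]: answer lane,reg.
r=5->g=5,rb=0  c=0->t=0,b0=0
L=5*4+0=20  i=0*2+0=0

20,0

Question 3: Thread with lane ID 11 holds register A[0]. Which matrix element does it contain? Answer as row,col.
2,6

11: G=2,T=3
[0] (2+0,3*2+0) = (2,6)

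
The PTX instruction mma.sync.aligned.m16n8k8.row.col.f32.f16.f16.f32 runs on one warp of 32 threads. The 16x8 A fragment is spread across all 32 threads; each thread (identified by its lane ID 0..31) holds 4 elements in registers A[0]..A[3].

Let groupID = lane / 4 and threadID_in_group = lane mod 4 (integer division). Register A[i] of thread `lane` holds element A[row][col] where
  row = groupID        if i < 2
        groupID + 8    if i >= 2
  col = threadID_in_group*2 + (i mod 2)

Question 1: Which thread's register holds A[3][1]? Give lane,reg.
r=3→G=3,rhi=0  c=1→T=0,p=1
L=3*4+0=12  i=0*2+1=1

12,1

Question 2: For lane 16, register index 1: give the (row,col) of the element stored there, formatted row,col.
16: grp=4,tig=0
[1] (4+0,0*2+1) = (4,1)

4,1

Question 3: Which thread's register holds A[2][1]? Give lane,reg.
r=2⇒gr=2,Rb=0  c=1⇒th=0,odd=1
L=2*4+0=8  i=0*2+1=1

8,1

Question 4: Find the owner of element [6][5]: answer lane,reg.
26,1

r: 6->gid=6,r8=0  c: 5->tid=2,i&1=1
L=6*4+2=26  i=0*2+1=1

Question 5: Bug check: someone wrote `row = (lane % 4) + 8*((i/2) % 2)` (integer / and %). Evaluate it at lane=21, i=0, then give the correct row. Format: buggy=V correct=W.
`(lane % 4) + 8*((i/2) % 2)`[21,0]⇒1
lane 21: gr=5 (21/4), th=1 (21%4)
i=0: r=5+0=5, c=1*2+0=2
row: 1 vs 5

buggy=1 correct=5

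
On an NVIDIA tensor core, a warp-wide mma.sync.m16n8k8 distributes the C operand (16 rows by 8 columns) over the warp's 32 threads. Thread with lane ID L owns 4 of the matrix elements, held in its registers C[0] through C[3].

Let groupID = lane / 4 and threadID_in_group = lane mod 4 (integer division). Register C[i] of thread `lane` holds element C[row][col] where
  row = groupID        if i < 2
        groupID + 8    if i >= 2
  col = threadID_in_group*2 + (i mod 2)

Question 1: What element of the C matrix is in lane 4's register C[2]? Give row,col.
9,0

lane 4: grp=1 (4/4), tig=0 (4%4)
i=2: r=1+8=9, c=0*2+0=0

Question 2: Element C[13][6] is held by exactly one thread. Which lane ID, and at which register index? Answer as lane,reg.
r: 13->gid=5,r8=1  c: 6->tid=3,i&1=0
L=5*4+3=23  i=1*2+0=2

23,2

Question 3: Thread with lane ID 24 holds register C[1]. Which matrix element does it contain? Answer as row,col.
6,1

24: grp=6,tig=0
[1] (6+0,0*2+1) = (6,1)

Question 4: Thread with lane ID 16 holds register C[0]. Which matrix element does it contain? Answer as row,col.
L=16⇒gr=16>>2=4, th=16&3=0
[0]⇒row 4+0=4  col 0·2+0=0

4,0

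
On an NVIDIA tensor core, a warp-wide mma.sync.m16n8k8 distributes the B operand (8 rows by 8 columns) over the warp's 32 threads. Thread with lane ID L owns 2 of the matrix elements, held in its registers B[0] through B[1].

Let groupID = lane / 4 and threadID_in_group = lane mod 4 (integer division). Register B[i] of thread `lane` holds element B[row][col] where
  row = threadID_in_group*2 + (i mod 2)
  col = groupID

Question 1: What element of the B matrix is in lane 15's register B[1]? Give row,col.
7,3

L=15->gid=15>>2=3, tid=15&3=3
[1]->row 3·2+1=7  col gid=3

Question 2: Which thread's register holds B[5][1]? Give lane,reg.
c=1→G=1  r=5→T=2,p=1
L=1*4+2=6  i=1=1

6,1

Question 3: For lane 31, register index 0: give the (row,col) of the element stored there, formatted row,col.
lane 31->31/4=7, 31 mod 4=3
i=0  r:2·3+0->6  c:7

6,7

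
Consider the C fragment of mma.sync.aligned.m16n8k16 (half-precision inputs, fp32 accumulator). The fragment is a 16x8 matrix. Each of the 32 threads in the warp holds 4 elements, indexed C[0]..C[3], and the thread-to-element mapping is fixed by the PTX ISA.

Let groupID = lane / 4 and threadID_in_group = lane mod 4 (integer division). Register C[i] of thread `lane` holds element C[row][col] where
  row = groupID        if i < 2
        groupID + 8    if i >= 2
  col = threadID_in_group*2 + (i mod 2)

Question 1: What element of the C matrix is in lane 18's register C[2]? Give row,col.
12,4

lane 18: gid=4 (18/4), tid=2 (18%4)
i=2: r=4+8=12, c=2*2+0=4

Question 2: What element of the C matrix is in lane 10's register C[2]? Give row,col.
lane 10->10/4=2, 10 mod 4=2
i=2  r:2+8->10  c:2·2+0->4

10,4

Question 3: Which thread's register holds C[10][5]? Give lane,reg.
10,3

r: 10->gid=2,r8=1  c: 5->tid=2,i&1=1
L=2*4+2=10  i=1*2+1=3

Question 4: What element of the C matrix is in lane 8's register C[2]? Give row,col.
10,0

L=8->gid=8>>2=2, tid=8&3=0
[2]->row 2+8=10  col 0·2+0=0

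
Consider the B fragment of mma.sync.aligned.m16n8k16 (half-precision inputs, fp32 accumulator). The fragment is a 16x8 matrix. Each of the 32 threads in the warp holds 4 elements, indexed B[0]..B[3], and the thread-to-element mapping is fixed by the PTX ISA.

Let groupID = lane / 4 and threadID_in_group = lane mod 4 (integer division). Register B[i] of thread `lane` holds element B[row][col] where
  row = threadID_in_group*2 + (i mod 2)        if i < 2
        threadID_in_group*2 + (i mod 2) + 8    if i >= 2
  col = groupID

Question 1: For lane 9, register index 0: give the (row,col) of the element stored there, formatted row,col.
2,2

L=9->gid=9>>2=2, tid=9&3=1
[0]->row 1·2+0+0=2  col gid=2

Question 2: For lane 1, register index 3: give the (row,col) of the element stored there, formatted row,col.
11,0

L=1->g=1>>2=0, t=1&3=1
[3]->row 1·2+1+8=11  col g=0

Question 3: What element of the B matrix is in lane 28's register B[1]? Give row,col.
1,7

lane 28->28/4=7, 28 mod 4=0
i=1  r:2·0+1+0->1  c:7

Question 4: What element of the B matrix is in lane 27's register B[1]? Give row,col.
27: gid=6,tid=3
[1] (3*2+1+0,6) = (7,6)

7,6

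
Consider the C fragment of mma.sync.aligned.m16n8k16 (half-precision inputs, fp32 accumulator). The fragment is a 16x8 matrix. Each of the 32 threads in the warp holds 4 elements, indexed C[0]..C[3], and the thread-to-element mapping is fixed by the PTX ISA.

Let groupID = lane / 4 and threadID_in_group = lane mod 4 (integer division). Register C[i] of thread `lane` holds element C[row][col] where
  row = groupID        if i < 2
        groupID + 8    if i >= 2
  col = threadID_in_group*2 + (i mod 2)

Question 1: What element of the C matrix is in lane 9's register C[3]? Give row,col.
9: gid=2,tid=1
[3] (2+8,1*2+1) = (10,3)

10,3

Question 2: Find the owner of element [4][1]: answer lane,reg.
16,1

r: 4->gid=4,r8=0  c: 1->tid=0,i&1=1
L=4*4+0=16  i=0*2+1=1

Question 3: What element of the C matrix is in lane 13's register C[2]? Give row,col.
13: G=3,T=1
[2] (3+8,1*2+0) = (11,2)

11,2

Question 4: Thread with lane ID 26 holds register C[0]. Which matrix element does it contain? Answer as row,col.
26: gr=6,th=2
[0] (6+0,2*2+0) = (6,4)

6,4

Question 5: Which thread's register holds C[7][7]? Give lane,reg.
31,1

r=7⇒gr=7,Rb=0  c=7⇒th=3,odd=1
L=7*4+3=31  i=0*2+1=1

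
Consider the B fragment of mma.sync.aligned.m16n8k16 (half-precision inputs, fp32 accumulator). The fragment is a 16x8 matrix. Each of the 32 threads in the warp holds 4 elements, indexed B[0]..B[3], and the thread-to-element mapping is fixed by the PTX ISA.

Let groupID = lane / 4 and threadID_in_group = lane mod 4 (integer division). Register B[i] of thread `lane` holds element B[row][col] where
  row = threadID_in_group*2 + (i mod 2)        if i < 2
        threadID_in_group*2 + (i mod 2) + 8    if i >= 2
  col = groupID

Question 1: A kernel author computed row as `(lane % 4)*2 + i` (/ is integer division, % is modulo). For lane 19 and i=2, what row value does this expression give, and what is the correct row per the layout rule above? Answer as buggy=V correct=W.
`(lane % 4)*2 + i`[19,2]→8
L=19→G=19>>2=4, T=19&3=3
[2]→row 3·2+0+8=14  col G=4
row: 8 vs 14

buggy=8 correct=14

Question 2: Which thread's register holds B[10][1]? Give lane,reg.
c=1→G=1  r=10→rhi=1,T=1,p=0
L=1*4+1=5  i=1*2+0=2

5,2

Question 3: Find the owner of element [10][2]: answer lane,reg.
c=2⇒gr=2  r=10⇒Rb=1,th=1,odd=0
L=2*4+1=9  i=1*2+0=2

9,2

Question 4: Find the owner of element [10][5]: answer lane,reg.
c=5→G=5  r=10→rhi=1,T=1,p=0
L=5*4+1=21  i=1*2+0=2

21,2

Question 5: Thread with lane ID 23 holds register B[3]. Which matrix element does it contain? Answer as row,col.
15,5

L=23⇒gr=23>>2=5, th=23&3=3
[3]⇒row 3·2+1+8=15  col gr=5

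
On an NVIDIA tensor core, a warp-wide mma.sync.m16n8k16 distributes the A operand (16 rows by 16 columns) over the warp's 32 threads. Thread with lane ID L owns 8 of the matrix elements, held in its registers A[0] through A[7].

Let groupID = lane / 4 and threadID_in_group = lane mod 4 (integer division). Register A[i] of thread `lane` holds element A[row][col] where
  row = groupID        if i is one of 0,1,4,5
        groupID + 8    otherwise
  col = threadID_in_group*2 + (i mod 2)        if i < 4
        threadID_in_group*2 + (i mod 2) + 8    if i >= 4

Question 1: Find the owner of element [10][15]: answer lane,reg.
11,7

r=10->g=2,rb=1  c=15->cb=1,t=3,b0=1
L=2*4+3=11  i=1*4+1*2+1=7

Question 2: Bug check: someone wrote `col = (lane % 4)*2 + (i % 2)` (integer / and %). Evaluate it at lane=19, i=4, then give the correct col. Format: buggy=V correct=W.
`(lane % 4)*2 + (i % 2)`[19,4]⇒6
lane 19: gr=4 (19/4), th=3 (19%4)
i=4: r=4+0=4, c=3*2+0+8=14
col: 6 vs 14

buggy=6 correct=14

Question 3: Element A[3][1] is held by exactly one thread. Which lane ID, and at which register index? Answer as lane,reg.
12,1

r: 3->gid=3,r8=0  c: 1->c8=0,tid=0,i&1=1
L=3*4+0=12  i=0*4+0*2+1=1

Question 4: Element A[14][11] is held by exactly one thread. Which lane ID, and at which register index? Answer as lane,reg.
25,7

r=14⇒gr=6,Rb=1  c=11⇒Cb=1,th=1,odd=1
L=6*4+1=25  i=1*4+1*2+1=7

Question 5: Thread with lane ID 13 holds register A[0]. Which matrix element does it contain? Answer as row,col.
3,2

13: G=3,T=1
[0] (3+0,1*2+0+0) = (3,2)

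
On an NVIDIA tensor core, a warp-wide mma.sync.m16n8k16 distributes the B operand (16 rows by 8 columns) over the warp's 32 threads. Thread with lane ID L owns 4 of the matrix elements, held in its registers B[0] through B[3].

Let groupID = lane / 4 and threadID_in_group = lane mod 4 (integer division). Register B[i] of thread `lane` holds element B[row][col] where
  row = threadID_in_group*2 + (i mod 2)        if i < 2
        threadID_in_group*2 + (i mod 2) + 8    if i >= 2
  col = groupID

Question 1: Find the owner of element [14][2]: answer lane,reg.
c=2→G=2  r=14→rhi=1,T=3,p=0
L=2*4+3=11  i=1*2+0=2

11,2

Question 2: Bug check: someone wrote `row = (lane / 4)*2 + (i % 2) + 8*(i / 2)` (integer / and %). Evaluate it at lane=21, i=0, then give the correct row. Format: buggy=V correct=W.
`(lane / 4)*2 + (i % 2) + 8*(i / 2)`[21,0]→10
L=21→G=21>>2=5, T=21&3=1
[0]→row 1·2+0+0=2  col G=5
row: 10 vs 2

buggy=10 correct=2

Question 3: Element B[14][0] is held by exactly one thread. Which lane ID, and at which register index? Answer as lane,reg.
3,2

c=0→G=0  r=14→rhi=1,T=3,p=0
L=0*4+3=3  i=1*2+0=2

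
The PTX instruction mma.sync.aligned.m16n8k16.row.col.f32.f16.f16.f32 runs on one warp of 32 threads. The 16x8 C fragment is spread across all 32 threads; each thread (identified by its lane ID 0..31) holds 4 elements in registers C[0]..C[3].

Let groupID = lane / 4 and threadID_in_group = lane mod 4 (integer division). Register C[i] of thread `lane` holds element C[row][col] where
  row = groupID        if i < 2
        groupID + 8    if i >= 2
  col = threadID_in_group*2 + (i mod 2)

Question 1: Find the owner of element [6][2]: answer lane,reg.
25,0

r=6→G=6,rhi=0  c=2→T=1,p=0
L=6*4+1=25  i=0*2+0=0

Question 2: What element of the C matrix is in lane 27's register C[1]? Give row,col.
lane 27: gr=6 (27/4), th=3 (27%4)
i=1: r=6+0=6, c=3*2+1=7

6,7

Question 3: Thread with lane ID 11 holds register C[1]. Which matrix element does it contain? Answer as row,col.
lane 11: g=2 (11/4), t=3 (11%4)
i=1: r=2+0=2, c=3*2+1=7

2,7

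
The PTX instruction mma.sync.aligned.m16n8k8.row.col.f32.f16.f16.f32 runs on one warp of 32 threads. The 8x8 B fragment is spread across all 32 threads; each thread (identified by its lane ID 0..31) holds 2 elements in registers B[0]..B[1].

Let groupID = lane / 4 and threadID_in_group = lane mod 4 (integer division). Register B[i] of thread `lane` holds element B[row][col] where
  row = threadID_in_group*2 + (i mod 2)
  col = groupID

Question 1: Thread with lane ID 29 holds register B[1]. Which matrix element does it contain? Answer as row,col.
3,7

L=29=>grp=29>>2=7, tig=29&3=1
[1]=>row 1·2+1=3  col grp=7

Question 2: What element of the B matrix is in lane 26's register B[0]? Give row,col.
26: g=6,t=2
[0] (2*2+0,6) = (4,6)

4,6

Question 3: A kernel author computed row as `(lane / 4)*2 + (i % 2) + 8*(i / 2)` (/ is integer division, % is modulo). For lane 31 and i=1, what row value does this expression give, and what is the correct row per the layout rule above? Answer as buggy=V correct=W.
`(lane / 4)*2 + (i % 2) + 8*(i / 2)`[31,1]⇒15
lane 31⇒31/4=7, 31 mod 4=3
i=1  r:2·3+1⇒7  c:7
row: 15 vs 7

buggy=15 correct=7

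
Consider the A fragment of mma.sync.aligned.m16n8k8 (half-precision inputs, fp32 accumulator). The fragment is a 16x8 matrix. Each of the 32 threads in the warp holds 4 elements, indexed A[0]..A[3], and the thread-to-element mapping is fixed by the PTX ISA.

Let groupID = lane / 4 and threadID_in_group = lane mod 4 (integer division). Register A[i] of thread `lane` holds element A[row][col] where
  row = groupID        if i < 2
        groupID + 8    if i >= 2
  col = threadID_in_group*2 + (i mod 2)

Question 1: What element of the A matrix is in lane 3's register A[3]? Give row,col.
3: grp=0,tig=3
[3] (0+8,3*2+1) = (8,7)

8,7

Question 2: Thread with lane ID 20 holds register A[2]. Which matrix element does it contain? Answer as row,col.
L=20->gid=20>>2=5, tid=20&3=0
[2]->row 5+8=13  col 0·2+0=0

13,0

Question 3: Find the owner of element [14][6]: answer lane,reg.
r=14⇒gr=6,Rb=1  c=6⇒th=3,odd=0
L=6*4+3=27  i=1*2+0=2

27,2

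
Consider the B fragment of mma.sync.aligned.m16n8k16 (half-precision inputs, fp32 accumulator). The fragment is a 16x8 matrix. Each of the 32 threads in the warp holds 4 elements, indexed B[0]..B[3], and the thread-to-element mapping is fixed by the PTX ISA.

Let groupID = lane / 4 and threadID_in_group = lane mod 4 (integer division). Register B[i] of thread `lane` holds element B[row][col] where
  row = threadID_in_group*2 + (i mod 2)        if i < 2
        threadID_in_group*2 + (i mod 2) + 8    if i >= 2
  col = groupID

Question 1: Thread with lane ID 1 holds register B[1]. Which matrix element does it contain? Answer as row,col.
3,0

1: grp=0,tig=1
[1] (1*2+1+0,0) = (3,0)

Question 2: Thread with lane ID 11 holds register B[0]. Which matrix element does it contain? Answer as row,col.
L=11->g=11>>2=2, t=11&3=3
[0]->row 3·2+0+0=6  col g=2

6,2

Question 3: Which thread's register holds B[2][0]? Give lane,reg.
c=0->g=0  r=2->rb=0,t=1,b0=0
L=0*4+1=1  i=0*2+0=0

1,0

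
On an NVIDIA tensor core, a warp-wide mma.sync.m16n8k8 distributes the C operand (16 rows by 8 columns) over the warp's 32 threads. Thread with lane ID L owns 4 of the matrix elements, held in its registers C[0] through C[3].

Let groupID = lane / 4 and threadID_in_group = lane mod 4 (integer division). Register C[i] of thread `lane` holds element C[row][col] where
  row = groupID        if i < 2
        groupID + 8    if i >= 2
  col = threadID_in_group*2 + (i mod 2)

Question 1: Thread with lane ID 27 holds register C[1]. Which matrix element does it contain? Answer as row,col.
6,7

L=27->gid=27>>2=6, tid=27&3=3
[1]->row 6+0=6  col 3·2+1=7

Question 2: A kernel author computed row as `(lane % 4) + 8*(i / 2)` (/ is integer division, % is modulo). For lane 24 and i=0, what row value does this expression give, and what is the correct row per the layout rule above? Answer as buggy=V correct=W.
`(lane % 4) + 8*(i / 2)`[24,0]->0
lane 24->24/4=6, 24 mod 4=0
i=0  r:6+0->6  c:2·0+0->0
row: 0 vs 6

buggy=0 correct=6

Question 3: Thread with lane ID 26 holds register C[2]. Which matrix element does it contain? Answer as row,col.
lane 26: gr=6 (26/4), th=2 (26%4)
i=2: r=6+8=14, c=2*2+0=4

14,4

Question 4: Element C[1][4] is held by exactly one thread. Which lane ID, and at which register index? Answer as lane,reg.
r:1=>grp=1,rB=0  c:4=>tig=2,lo=0
L=1*4+2=6  i=0*2+0=0

6,0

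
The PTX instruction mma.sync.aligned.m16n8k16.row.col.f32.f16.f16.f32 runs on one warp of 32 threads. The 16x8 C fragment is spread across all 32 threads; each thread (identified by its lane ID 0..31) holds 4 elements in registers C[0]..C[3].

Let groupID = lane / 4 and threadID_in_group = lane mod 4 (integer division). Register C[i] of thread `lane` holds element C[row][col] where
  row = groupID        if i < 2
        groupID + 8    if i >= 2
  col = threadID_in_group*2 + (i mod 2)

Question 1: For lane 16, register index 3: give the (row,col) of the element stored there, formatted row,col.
12,1

L=16=>grp=16>>2=4, tig=16&3=0
[3]=>row 4+8=12  col 0·2+1=1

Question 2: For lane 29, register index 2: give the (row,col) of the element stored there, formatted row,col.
lane 29: grp=7 (29/4), tig=1 (29%4)
i=2: r=7+8=15, c=1*2+0=2

15,2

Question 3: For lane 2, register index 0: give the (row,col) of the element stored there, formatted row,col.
0,4

L=2⇒gr=2>>2=0, th=2&3=2
[0]⇒row 0+0=0  col 2·2+0=4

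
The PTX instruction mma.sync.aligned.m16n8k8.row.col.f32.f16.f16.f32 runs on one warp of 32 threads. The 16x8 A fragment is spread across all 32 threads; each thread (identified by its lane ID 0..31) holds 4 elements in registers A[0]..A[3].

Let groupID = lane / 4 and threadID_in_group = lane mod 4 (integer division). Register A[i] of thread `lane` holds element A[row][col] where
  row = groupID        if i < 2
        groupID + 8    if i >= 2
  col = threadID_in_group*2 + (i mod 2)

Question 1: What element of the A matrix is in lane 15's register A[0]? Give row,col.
3,6

lane 15->15/4=3, 15 mod 4=3
i=0  r:3+0->3  c:2·3+0->6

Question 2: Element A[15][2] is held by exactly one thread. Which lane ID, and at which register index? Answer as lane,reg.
29,2

r=15->g=7,rb=1  c=2->t=1,b0=0
L=7*4+1=29  i=1*2+0=2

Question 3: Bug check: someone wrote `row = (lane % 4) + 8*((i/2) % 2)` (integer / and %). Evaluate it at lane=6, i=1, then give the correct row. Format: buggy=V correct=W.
buggy=2 correct=1

`(lane % 4) + 8*((i/2) % 2)`[6,1]->2
lane 6: gid=1 (6/4), tid=2 (6%4)
i=1: r=1+0=1, c=2*2+1=5
row: 2 vs 1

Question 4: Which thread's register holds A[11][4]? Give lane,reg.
r=11→G=3,rhi=1  c=4→T=2,p=0
L=3*4+2=14  i=1*2+0=2

14,2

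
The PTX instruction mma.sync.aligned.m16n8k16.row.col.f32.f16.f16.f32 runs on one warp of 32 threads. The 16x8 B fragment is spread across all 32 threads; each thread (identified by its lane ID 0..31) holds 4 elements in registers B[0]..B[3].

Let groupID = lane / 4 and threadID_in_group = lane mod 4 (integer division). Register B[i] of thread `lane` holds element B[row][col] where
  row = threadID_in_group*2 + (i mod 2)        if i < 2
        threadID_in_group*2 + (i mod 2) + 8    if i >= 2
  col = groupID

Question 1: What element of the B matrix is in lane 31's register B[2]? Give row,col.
31: gid=7,tid=3
[2] (3*2+0+8,7) = (14,7)

14,7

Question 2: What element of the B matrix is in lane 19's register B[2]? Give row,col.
14,4

19: g=4,t=3
[2] (3*2+0+8,4) = (14,4)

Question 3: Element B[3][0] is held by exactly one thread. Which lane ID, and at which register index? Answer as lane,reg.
1,1

c:0=>grp=0  r:3=>rB=0,tig=1,lo=1
L=0*4+1=1  i=0*2+1=1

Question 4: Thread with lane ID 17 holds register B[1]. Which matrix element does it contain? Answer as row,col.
L=17->g=17>>2=4, t=17&3=1
[1]->row 1·2+1+0=3  col g=4

3,4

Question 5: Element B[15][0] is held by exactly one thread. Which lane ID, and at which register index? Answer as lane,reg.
c=0->g=0  r=15->rb=1,t=3,b0=1
L=0*4+3=3  i=1*2+1=3

3,3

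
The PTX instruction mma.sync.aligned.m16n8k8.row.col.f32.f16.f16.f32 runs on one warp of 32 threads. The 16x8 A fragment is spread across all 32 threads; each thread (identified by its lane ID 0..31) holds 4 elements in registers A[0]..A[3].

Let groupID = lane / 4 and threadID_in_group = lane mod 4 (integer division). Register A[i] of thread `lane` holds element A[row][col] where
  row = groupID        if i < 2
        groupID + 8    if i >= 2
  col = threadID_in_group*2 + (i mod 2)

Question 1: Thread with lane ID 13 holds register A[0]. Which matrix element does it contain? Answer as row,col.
lane 13: gid=3 (13/4), tid=1 (13%4)
i=0: r=3+0=3, c=1*2+0=2

3,2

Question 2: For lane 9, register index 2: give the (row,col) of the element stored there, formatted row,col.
9: grp=2,tig=1
[2] (2+8,1*2+0) = (10,2)

10,2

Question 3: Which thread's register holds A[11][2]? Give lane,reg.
r=11⇒gr=3,Rb=1  c=2⇒th=1,odd=0
L=3*4+1=13  i=1*2+0=2

13,2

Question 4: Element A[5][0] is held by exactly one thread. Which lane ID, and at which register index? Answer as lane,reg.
r:5=>grp=5,rB=0  c:0=>tig=0,lo=0
L=5*4+0=20  i=0*2+0=0

20,0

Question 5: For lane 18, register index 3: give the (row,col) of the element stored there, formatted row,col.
lane 18: gid=4 (18/4), tid=2 (18%4)
i=3: r=4+8=12, c=2*2+1=5

12,5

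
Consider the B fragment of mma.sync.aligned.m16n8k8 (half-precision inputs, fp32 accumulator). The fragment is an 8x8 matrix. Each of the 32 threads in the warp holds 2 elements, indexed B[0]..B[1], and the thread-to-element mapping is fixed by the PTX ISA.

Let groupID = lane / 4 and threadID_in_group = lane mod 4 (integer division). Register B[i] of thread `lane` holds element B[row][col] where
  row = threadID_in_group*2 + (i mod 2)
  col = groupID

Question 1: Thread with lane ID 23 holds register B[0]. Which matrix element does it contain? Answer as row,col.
6,5

23: G=5,T=3
[0] (3*2+0,5) = (6,5)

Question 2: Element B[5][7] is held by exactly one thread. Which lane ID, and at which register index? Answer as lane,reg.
30,1

c=7->g=7  r=5->t=2,b0=1
L=7*4+2=30  i=1=1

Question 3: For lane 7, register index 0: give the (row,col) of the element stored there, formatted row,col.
L=7⇒gr=7>>2=1, th=7&3=3
[0]⇒row 3·2+0=6  col gr=1

6,1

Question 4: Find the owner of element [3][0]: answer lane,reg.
c=0→G=0  r=3→T=1,p=1
L=0*4+1=1  i=1=1

1,1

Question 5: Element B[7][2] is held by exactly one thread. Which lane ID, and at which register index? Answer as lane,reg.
c:2=>grp=2  r:7=>tig=3,lo=1
L=2*4+3=11  i=1=1

11,1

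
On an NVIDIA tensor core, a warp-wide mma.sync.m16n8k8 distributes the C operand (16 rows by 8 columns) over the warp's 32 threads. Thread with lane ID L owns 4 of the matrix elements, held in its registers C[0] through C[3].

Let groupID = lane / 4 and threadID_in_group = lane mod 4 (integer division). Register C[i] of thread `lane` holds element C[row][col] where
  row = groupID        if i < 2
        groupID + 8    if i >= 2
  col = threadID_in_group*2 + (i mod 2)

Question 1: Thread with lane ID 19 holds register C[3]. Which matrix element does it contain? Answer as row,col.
12,7

L=19=>grp=19>>2=4, tig=19&3=3
[3]=>row 4+8=12  col 3·2+1=7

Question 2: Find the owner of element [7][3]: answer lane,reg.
29,1

r=7->g=7,rb=0  c=3->t=1,b0=1
L=7*4+1=29  i=0*2+1=1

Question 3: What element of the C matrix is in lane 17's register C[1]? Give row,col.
L=17->g=17>>2=4, t=17&3=1
[1]->row 4+0=4  col 1·2+1=3

4,3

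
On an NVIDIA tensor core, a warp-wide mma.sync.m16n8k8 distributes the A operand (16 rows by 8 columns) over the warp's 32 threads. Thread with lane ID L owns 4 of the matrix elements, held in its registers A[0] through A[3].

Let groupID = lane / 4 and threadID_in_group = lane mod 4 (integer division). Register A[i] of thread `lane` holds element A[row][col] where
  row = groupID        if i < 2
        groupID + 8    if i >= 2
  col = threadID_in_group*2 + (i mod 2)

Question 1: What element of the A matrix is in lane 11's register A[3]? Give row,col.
10,7

lane 11: g=2 (11/4), t=3 (11%4)
i=3: r=2+8=10, c=3*2+1=7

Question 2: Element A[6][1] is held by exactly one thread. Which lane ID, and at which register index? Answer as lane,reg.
24,1

r=6⇒gr=6,Rb=0  c=1⇒th=0,odd=1
L=6*4+0=24  i=0*2+1=1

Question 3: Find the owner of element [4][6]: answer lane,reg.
19,0

r: 4->gid=4,r8=0  c: 6->tid=3,i&1=0
L=4*4+3=19  i=0*2+0=0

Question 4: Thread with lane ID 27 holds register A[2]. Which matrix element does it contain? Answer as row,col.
27: gr=6,th=3
[2] (6+8,3*2+0) = (14,6)

14,6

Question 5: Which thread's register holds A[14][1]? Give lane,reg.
24,3

r=14⇒gr=6,Rb=1  c=1⇒th=0,odd=1
L=6*4+0=24  i=1*2+1=3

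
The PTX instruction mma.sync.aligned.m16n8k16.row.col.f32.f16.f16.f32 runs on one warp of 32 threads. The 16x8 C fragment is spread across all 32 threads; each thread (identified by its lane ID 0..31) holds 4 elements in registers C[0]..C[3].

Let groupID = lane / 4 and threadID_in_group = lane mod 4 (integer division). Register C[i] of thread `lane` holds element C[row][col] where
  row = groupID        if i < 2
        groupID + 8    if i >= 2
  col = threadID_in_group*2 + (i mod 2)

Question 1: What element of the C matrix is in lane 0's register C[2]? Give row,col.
8,0

L=0=>grp=0>>2=0, tig=0&3=0
[2]=>row 0+8=8  col 0·2+0=0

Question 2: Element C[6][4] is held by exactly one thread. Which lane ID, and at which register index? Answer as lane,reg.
r: 6->gid=6,r8=0  c: 4->tid=2,i&1=0
L=6*4+2=26  i=0*2+0=0

26,0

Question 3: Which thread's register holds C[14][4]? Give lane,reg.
26,2

r=14→G=6,rhi=1  c=4→T=2,p=0
L=6*4+2=26  i=1*2+0=2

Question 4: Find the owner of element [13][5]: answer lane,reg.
r=13⇒gr=5,Rb=1  c=5⇒th=2,odd=1
L=5*4+2=22  i=1*2+1=3

22,3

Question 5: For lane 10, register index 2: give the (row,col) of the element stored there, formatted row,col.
lane 10: g=2 (10/4), t=2 (10%4)
i=2: r=2+8=10, c=2*2+0=4

10,4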